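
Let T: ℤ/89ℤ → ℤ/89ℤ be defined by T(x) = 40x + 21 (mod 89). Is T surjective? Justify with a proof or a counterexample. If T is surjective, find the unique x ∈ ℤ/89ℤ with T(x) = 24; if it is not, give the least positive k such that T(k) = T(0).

29

Recall: T is surjective if every y in the codomain equals T(x) for some x in the domain.
Since gcd(40, 89) = 1, 40 is invertible modulo 89. Euclid's algorithm: 89 = 2·40 + 9, 40 = 4·9 + 4, 9 = 2·4 + 1; back-substituting gives 1 = 69·40 − 31·89, so 40⁻¹ ≡ 69 (mod 89).
Then y ↦ 69(y − 21) is a two-sided inverse to T, so every y ∈ ℤ/89ℤ has a preimage.
Thus T is surjective.
Since T is surjective, we compute T⁻¹(24): solve 40x + 21 ≡ 24 (mod 89), i.e. 40x ≡ 3 (mod 89).
Multiplying by 40⁻¹ = 69 gives x ≡ 69·3 = 207 = 2·89 + 29 ≡ 29 (mod 89).
Check: T(29) = 40·29 + 21 = 1181 = 13·89 + 24 ≡ 24 (mod 89).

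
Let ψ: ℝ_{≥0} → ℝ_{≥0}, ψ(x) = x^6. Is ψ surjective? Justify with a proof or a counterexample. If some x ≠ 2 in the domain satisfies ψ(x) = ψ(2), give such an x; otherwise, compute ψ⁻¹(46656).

6

For any y ∈ ℝ_{≥0}, x = y^{1/6} ∈ ℝ_{≥0} gives ψ(x) = y, so ψ is surjective.
Since x ↦ x^6 is strictly increasing on ℝ_{≥0}, it is injective there, so no x ≠ 2 in the domain has ψ(x) = ψ(2). We therefore compute ψ⁻¹(46656) = 46656^{1/6} = 6 (indeed 6^6 = 46656).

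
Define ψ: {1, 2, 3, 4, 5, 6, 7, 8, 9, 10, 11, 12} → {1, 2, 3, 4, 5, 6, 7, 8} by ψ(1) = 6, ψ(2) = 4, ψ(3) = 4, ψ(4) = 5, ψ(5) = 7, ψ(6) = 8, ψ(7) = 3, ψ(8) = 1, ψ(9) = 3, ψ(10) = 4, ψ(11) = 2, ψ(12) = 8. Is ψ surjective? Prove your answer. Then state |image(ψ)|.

Every element of the codomain has a preimage: 1 = ψ(8), 2 = ψ(11), 3 = ψ(7), 4 = ψ(2), 5 = ψ(4), 6 = ψ(1), 7 = ψ(5), 8 = ψ(6).
Therefore ψ is surjective.
The image of ψ is {1, 2, 3, 4, 5, 6, 7, 8}, which has 8 elements.

8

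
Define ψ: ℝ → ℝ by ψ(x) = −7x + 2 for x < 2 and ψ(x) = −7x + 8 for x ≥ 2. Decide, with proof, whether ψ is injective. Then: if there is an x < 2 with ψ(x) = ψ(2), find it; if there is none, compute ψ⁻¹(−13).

Both pieces are strictly decreasing (slopes −7 and −7), so each is injective on its own interval.
The left piece maps (−∞, 2) onto (−12, ∞); the right piece maps [2, ∞) onto (−∞, −6].
These images overlap. In particular ψ(2) = −6 (right piece), and solving −7x + 2 = −6 on the left piece gives x = 8/7 < 2.
So ψ(8/7) = ψ(2) with 8/7 ≠ 2, and ψ is not injective. This x = 8/7 is the requested value below 2.

8/7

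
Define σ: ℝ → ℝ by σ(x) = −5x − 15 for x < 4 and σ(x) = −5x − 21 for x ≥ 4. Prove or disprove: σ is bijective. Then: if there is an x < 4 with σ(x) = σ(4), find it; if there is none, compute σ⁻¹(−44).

Both pieces are strictly decreasing (slopes −5 and −5), so each is injective on its own interval.
The left piece maps (−∞, 4) onto (−35, ∞); the right piece maps [4, ∞) onto (−∞, −41].
The images leave a gap (−35 has no preimage), so σ is not surjective, hence not bijective.
Because the two images are disjoint, no x < 4 has σ(x) = σ(4), so we compute σ⁻¹(−44): −44 lies in (−∞, −41], so solve −5x − 21 = −44: x = (−44 + 21)/(−5) = 23/5.

23/5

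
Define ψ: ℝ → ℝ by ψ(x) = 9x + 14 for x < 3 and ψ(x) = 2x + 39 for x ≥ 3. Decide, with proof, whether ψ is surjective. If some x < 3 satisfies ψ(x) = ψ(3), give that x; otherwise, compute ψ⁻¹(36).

Both pieces are strictly increasing (slopes 9 and 2), so each is injective on its own interval.
The left piece maps (−∞, 3) onto (−∞, 41); the right piece maps [3, ∞) onto [45, ∞).
The union (−∞, 41) ∪ [45, ∞) omits the interval between 41 and 45; in particular 41 has no preimage. So ψ is not surjective.
Because the two images are disjoint, no x < 3 has ψ(x) = ψ(3), so we compute ψ⁻¹(36): 36 lies in (−∞, 41), so solve 9x + 14 = 36: x = (36 − 14)/9 = 22/9.

22/9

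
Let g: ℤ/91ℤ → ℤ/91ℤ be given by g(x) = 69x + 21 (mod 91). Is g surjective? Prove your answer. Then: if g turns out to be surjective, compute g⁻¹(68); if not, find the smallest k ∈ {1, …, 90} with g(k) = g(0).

Since gcd(69, 91) = 1, 69 is invertible modulo 91. Euclid's algorithm: 91 = 1·69 + 22, 69 = 3·22 + 3, 22 = 7·3 + 1; back-substituting gives 1 = 62·69 − 47·91, so 69⁻¹ ≡ 62 (mod 91).
For any y ∈ ℤ/91ℤ, x = 62(y − 21) mod 91 satisfies g(x) = 69·62(y − 21) + 21 ≡ y (since 69·62 ≡ 1 mod 91). So every y has a preimage.
So g is surjective.
Since g is surjective, we compute g⁻¹(68): solve 69x + 21 ≡ 68 (mod 91), i.e. 69x ≡ 47 (mod 91).
Multiplying by 69⁻¹ = 62 gives x ≡ 62·47 = 2914 = 32·91 + 2 ≡ 2 (mod 91).
Check: g(2) = 69·2 + 21 = 159 = 1·91 + 68 ≡ 68 (mod 91).

2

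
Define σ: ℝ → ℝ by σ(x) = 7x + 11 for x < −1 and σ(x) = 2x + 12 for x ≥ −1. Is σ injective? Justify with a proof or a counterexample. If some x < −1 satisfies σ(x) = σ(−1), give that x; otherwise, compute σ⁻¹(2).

Both pieces are strictly increasing (slopes 7 and 2), so each is injective on its own interval.
The left piece maps (−∞, −1) onto (−∞, 4); the right piece maps [−1, ∞) onto [10, ∞).
These images are disjoint, so no value is attained by both pieces. Hence σ is injective.
Because the two images are disjoint, no x < −1 has σ(x) = σ(−1), so we compute σ⁻¹(2): 2 lies in (−∞, 4), so solve 7x + 11 = 2: x = (2 − 11)/7 = −9/7.

-9/7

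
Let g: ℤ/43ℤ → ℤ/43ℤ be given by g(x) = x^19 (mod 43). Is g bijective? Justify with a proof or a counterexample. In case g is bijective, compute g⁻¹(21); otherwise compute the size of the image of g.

Since 43 is prime, the nonzero elements of ℤ/43ℤ form a cyclic group of order 42.
As gcd(19, 42) = 1, raising to the 19th power is a bijection on this group: if u^19 ≡ v^19 then (uv^{−1})^19 = 1, and the only element of order dividing gcd(19, 42) = 1 is 1, so u = v.
With g(0) = 0 this makes g injective on all of ℤ/43ℤ, hence bijective (finite equal-size domain and codomain). In particular g is bijective.
Since g is bijective, we find the preimage of 21. The inverse of x ↦ x^19 on (ℤ/43ℤ)^× is x ↦ x^31, because 19·31 = 589 = 14·42 + 1 ≡ 1 (mod 42) and x^{42} = 1 for x ≠ 0 (Fermat). So g⁻¹(21) = 21^31 mod 43.
Repeated squaring mod 43: 21^1 ≡ 21, 21^2 ≡ 21² = 441 ≡ 11, 21^4 ≡ 11² = 121 ≡ 35, 21^8 ≡ 35² = 1225 ≡ 21, 21^16 ≡ 21² = 441 ≡ 11. Since 31 = 16 + 8 + 4 + 2 + 1, 21^31 ≡ 11·21·35·11·21: 11·21 = 231 ≡ 16, then 16·35 = 560 ≡ 1, then 1·11 = 11, then 11·21 = 231 ≡ 16. So 21^31 ≡ 16 (mod 43).
Hence g⁻¹(21) = 16.

16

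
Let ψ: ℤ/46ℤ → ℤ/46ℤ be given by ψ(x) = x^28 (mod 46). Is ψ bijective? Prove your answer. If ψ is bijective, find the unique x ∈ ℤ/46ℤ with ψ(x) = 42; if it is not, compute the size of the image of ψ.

24

ψ(22): Repeated squaring mod 46: 22^1 ≡ 22, 22^2 ≡ 22² = 484 ≡ 24, 22^4 ≡ 24² = 576 ≡ 24, 22^8 ≡ 24² = 576 ≡ 24, 22^16 ≡ 24² = 576 ≡ 24. Since 28 = 16 + 8 + 4, 22^28 ≡ 24·24·24: 24·24 = 576 ≡ 24, then 24·24 = 576 ≡ 24. So 22^28 ≡ 24 (mod 46).
ψ(24): Repeated squaring mod 46: 24^1 ≡ 24, 24^2 ≡ 24² = 576 ≡ 24, 24^4 ≡ 24² = 576 ≡ 24, 24^8 ≡ 24² = 576 ≡ 24, 24^16 ≡ 24² = 576 ≡ 24. Since 28 = 16 + 8 + 4, 24^28 ≡ 24·24·24: 24·24 = 576 ≡ 24, then 24·24 = 576 ≡ 24. So 24^28 ≡ 24 (mod 46).
So ψ(22) = ψ(24) = 24 while 22 ≠ 24, hence ψ is not injective, hence not bijective.
Since ψ is not bijective, we determine |image(ψ)|. Computing x^28 mod 46 for each x (by repeated squaring, reducing mod 46 at every step), the values ψ(0), ψ(1), …, ψ(45) are: 0, 1, 18, 39, 2, 31, 12, 27, 36, 3, 6, 9, 32, 29, 26, 13, 4, 35, 8, 25, 16, 41, 24, 23, 24, 41, 16, 25, 8, 35, 4, 13, 26, 29, 32, 9, 6, 3, 36, 27, 12, 31, 2, 39, 18, 1.
The distinct values are {0, 1, 2, 3, 4, 6, 8, 9, 12, 13, 16, 18, 23, 24, 25, 26, 27, 29, 31, 32, 35, 36, 39, 41}; there are 24 of them.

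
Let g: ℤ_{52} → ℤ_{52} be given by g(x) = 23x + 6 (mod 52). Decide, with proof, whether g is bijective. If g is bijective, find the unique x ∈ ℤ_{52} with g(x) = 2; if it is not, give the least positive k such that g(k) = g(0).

36

By definition, g is injective if g(u) = g(v) implies u = v.
Suppose g(u) = g(v) in ℤ_{52}. Then 23u + 6 ≡ 23v + 6 (mod 52), therefore 23(u − v) ≡ 0 (mod 52).
Since gcd(23, 52) = 1, 23 is invertible modulo 52, so u − v ≡ 0 (mod 52), i.e. u = v.
We now compute 23⁻¹ mod 52 explicitly. Euclid's algorithm: 52 = 2·23 + 6, 23 = 3·6 + 5, 6 = 1·5 + 1; back-substituting gives 1 = 43·23 − 19·52, so 23⁻¹ ≡ 43 (mod 52).
Then y ↦ 43(y − 6) is a two-sided inverse to g, so every y ∈ ℤ_{52} has a preimage.
Therefore g is bijective.
Since g is bijective, we find g⁻¹(2): we need 23x ≡ 2 − 6 ≡ 48 (mod 52). Using 23⁻¹ = 43: x ≡ 43·48 = 2064 = 39·52 + 36, so x = 36.
Check: g(36) = 23·36 + 6 = 834 = 16·52 + 2 ≡ 2 (mod 52).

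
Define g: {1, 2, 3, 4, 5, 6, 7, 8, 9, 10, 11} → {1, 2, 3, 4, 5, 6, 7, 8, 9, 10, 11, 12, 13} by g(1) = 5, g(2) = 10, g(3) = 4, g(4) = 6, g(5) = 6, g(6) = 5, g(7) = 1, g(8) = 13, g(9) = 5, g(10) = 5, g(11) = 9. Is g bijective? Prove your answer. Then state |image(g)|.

g(4) = 6 = g(5) with 4 ≠ 5, so g is not injective, hence not bijective.
The image of g is {1, 4, 5, 6, 9, 10, 13}, which has 7 elements.

7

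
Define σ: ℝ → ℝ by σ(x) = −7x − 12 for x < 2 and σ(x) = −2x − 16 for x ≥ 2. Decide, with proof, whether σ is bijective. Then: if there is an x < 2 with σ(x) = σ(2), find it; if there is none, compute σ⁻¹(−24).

8/7

Both pieces are strictly decreasing (slopes −7 and −2), so each is injective on its own interval.
The left piece maps (−∞, 2) onto (−26, ∞); the right piece maps [2, ∞) onto (−∞, −20].
These images overlap. In particular σ(2) = −20 (right piece), and solving −7x − 12 = −20 on the left piece gives x = 8/7 < 2.
So σ(8/7) = σ(2) with 8/7 ≠ 2, and σ is not injective, hence not bijective. This x = 8/7 is the requested value below 2.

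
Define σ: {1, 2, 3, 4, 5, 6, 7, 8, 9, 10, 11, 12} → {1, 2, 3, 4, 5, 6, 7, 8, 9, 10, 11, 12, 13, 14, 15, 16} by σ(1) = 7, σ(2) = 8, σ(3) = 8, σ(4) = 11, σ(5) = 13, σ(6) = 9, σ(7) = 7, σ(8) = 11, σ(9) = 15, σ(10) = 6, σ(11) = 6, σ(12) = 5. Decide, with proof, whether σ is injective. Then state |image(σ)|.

σ(2) = 8 = σ(3) with 2 ≠ 3, so σ is not injective.
The image of σ is {5, 6, 7, 8, 9, 11, 13, 15}, which has 8 elements.

8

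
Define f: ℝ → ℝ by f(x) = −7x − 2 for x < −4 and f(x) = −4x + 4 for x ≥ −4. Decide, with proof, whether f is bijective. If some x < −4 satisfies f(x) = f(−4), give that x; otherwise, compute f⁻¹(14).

-5/2

Both pieces are strictly decreasing (slopes −7 and −4), so each is injective on its own interval.
The left piece maps (−∞, −4) onto (26, ∞); the right piece maps [−4, ∞) onto (−∞, 20].
The images leave a gap (26 has no preimage), so f is not surjective, hence not bijective.
Because the two images are disjoint, no x < −4 has f(x) = f(−4), so we compute f⁻¹(14): 14 lies in (−∞, 20], so solve −4x + 4 = 14: x = (14 − 4)/(−4) = −5/2.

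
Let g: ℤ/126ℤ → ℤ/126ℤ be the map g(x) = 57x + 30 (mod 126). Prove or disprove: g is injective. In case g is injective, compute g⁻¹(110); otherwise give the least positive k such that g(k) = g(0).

42

We have gcd(57, 126) = 3 > 1. Taking u = 0 and v = 42: g(0) = 30 and g(42) = 57·42 + 30 = 2424 ≡ 30 (mod 126).
So g(0) = g(42) while 0 ≠ 42, hence g is not injective.
Since g is not injective, we find the least positive k with g(k) = g(0): this means 57k ≡ 0 (mod 126), i.e. 126 ∣ 57k. Since gcd(57, 126) = 3, dividing through by 3 this holds exactly when 42 ∣ 19k, and as gcd(19, 42) = 1, exactly when 42 ∣ k.
The smallest positive such k is 42.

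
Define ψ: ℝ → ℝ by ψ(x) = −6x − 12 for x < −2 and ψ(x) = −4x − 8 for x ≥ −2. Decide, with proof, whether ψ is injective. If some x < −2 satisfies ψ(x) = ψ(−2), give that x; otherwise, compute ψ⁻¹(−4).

Both pieces are strictly decreasing (slopes −6 and −4), so each is injective on its own interval.
The left piece maps (−∞, −2) onto (0, ∞); the right piece maps [−2, ∞) onto (−∞, 0].
These images are disjoint, so no value is attained by both pieces. Thus ψ is injective.
Because the two images are disjoint, no x < −2 has ψ(x) = ψ(−2), so we compute ψ⁻¹(−4): −4 lies in (−∞, 0], so solve −4x − 8 = −4: x = (−4 + 8)/(−4) = −1.

-1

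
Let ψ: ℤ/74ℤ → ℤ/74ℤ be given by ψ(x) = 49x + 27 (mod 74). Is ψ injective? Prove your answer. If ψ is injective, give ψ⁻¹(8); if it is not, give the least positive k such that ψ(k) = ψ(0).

If ψ(x_1) = ψ(x_2), then 49x_1 ≡ 49x_2 (mod 74). Because gcd(49, 74) = 1, we may cancel 49 to get x_1 ≡ x_2 (mod 74).
Thus ψ is injective.
We now compute 49⁻¹ mod 74 explicitly. Euclid's algorithm: 74 = 1·49 + 25, 49 = 1·25 + 24, 25 = 1·24 + 1; back-substituting gives 1 = 71·49 − 47·74, so 49⁻¹ ≡ 71 (mod 74).
Since ψ is injective, we compute ψ⁻¹(8): solve 49x + 27 ≡ 8 (mod 74), i.e. 49x ≡ 55 (mod 74).
Multiplying by 49⁻¹ = 71 gives x ≡ 71·55 = 3905 = 52·74 + 57 ≡ 57 (mod 74).
Check: ψ(57) = 49·57 + 27 = 2820 = 38·74 + 8 ≡ 8 (mod 74).

57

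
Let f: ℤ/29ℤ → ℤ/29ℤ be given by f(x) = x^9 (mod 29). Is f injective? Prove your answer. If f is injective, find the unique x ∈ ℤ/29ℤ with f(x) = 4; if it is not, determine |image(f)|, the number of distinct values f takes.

5

Since 29 is prime, the nonzero elements of ℤ/29ℤ form a cyclic group of order 28.
As gcd(9, 28) = 1, raising to the 9th power is a bijection on this group: if s^9 ≡ t^9 then (st^{−1})^9 = 1, and the only element of order dividing gcd(9, 28) = 1 is 1, so s = t.
With f(0) = 0 this makes f injective on all of ℤ/29ℤ, hence bijective (finite equal-size domain and codomain). In particular f is injective.
Since f is injective, we find the preimage of 4. The inverse of x ↦ x^9 on (ℤ/29ℤ)^× is x ↦ x^25, because 9·25 = 225 = 8·28 + 1 ≡ 1 (mod 28) and x^{28} = 1 for x ≠ 0 (Fermat). So f⁻¹(4) = 4^25 mod 29.
Repeated squaring mod 29: 4^1 ≡ 4, 4^2 ≡ 4² = 16, 4^4 ≡ 16² = 256 ≡ 24, 4^8 ≡ 24² = 576 ≡ 25, 4^16 ≡ 25² = 625 ≡ 16. Since 25 = 16 + 8 + 1, 4^25 ≡ 16·25·4: 16·25 = 400 ≡ 23, then 23·4 = 92 ≡ 5. So 4^25 ≡ 5 (mod 29).
Hence f⁻¹(4) = 5.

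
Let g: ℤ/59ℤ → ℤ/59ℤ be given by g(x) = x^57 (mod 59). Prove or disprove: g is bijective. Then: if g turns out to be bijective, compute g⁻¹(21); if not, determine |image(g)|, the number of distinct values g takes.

Since 59 is prime, the nonzero elements of ℤ/59ℤ form a cyclic group of order 58.
As gcd(57, 58) = 1, raising to the 57th power is a bijection on this group: if a^57 ≡ b^57 then (ab^{−1})^57 = 1, and the only element of order dividing gcd(57, 58) = 1 is 1, so a = b.
With g(0) = 0 this makes g injective on all of ℤ/59ℤ, hence bijective (finite equal-size domain and codomain). In particular g is bijective.
Since g is bijective, we find the preimage of 21. The inverse of x ↦ x^57 on (ℤ/59ℤ)^× is x ↦ x^57, because 57·57 = 3249 = 56·58 + 1 ≡ 1 (mod 58) and x^{58} = 1 for x ≠ 0 (Fermat). So g⁻¹(21) = 21^57 mod 59.
Repeated squaring mod 59: 21^1 ≡ 21, 21^2 ≡ 21² = 441 ≡ 28, 21^4 ≡ 28² = 784 ≡ 17, 21^8 ≡ 17² = 289 ≡ 53, 21^16 ≡ 53² = 2809 ≡ 36, 21^32 ≡ 36² = 1296 ≡ 57. Since 57 = 32 + 16 + 8 + 1, 21^57 ≡ 57·36·53·21: 57·36 = 2052 ≡ 46, then 46·53 = 2438 ≡ 19, then 19·21 = 399 ≡ 45. So 21^57 ≡ 45 (mod 59).
Hence g⁻¹(21) = 45.

45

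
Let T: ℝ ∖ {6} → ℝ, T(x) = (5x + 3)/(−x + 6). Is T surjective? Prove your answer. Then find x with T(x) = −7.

If T(x) = −5, cross-multiplying gives −1(5x + 3) = 5(−x + 6), which simplifies to −3 = 30 — false.  So −5 has no preimage and T is not surjective.
Solving T(x) = −7: cross-multiplying gives 5x + 3 = −7(−x + 6), which rearranges to −2x = −45, so x = 45/2.

45/2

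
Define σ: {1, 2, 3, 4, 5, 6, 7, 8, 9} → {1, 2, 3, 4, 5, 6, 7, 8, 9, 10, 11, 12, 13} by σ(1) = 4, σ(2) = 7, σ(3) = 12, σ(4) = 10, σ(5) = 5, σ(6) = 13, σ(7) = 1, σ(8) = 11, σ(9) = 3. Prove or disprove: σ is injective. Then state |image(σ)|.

9

The values σ(1), …, σ(9) are 4, 7, 12, 10, 5, 13, 1, 11, 3 — all distinct.
So σ(a) = σ(b) only when a = b, and σ is injective.
The image of σ is {1, 3, 4, 5, 7, 10, 11, 12, 13}, which has 9 elements.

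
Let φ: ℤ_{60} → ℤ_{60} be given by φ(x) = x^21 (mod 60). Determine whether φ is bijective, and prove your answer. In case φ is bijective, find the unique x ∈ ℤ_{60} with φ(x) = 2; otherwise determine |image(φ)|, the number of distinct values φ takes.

45

φ(0) = 0^21 = 0.
φ(30): Repeated squaring mod 60: 30^1 ≡ 30, 30^2 ≡ 30² = 900 ≡ 0, 30^4 ≡ 0² = 0, 30^8 ≡ 0² = 0, 30^16 ≡ 0² = 0. Since 21 = 16 + 4 + 1, 30^21 ≡ 0·0·30: 0·0 = 0, then 0·30 = 0. So 30^21 ≡ 0 (mod 60).
So φ(0) = φ(30) = 0 while 0 ≠ 30, so φ is not injective, hence not bijective.
Since φ is not bijective, we determine |image(φ)|. Computing x^21 mod 60 for each x (by repeated squaring, reducing mod 60 at every step), the values φ(0), φ(1), …, φ(59) are: 0, 1, 32, 3, 4, 5, 36, 7, 8, 9, 40, 11, 12, 13, 44, 15, 16, 17, 48, 19, 20, 21, 52, 23, 24, 25, 56, 27, 28, 29, 0, 31, 32, 33, 4, 35, 36, 37, 8, 39, 40, 41, 12, 43, 44, 45, 16, 47, 48, 49, 20, 51, 52, 53, 24, 55, 56, 57, 28, 59.
The distinct values are {0, 1, 3, 4, 5, 7, 8, 9, 11, 12, 13, 15, 16, 17, 19, 20, 21, 23, 24, 25, 27, 28, 29, 31, 32, 33, 35, 36, 37, 39, 40, 41, 43, 44, 45, 47, 48, 49, 51, 52, 53, 55, 56, 57, 59}; there are 45 of them.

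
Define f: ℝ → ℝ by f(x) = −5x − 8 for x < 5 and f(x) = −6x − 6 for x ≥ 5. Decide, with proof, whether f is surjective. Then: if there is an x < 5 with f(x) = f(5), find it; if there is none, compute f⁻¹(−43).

Both pieces are strictly decreasing (slopes −5 and −6), so each is injective on its own interval.
The left piece maps (−∞, 5) onto (−33, ∞); the right piece maps [5, ∞) onto (−∞, −36].
The union (−33, ∞) ∪ (−∞, −36] omits the interval between −33 and −36; in particular −33 has no preimage. So f is not surjective.
Because the two images are disjoint, no x < 5 has f(x) = f(5), so we compute f⁻¹(−43): −43 lies in (−∞, −36], so solve −6x − 6 = −43: x = (−43 + 6)/(−6) = 37/6.

37/6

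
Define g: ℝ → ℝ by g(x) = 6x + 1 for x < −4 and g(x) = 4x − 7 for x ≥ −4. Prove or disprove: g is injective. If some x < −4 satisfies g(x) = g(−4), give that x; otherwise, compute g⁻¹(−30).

Both pieces are strictly increasing (slopes 6 and 4), so each is injective on its own interval.
The left piece maps (−∞, −4) onto (−∞, −23); the right piece maps [−4, ∞) onto [−23, ∞).
These images are disjoint, so no value is attained by both pieces. Thus g is injective.
Because the two images are disjoint, no x < −4 has g(x) = g(−4), so we compute g⁻¹(−30): −30 lies in (−∞, −23), so solve 6x + 1 = −30: x = (−30 − 1)/6 = −31/6.

-31/6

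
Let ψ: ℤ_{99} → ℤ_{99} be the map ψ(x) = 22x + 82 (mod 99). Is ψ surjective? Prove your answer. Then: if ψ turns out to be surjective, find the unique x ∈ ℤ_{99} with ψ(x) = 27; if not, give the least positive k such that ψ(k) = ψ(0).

By definition, ψ is surjective if every y in the codomain equals ψ(x) for some x in the domain.
Since gcd(22, 99) = 11, we have 22x ≡ 0 (mod 11) for all x, so ψ(x) ≡ 5 (mod 11).
But 0 ≢ 5 (mod 11), so 0 ∈ ℤ_{99} has no preimage. Hence ψ is not surjective.
Since ψ is not surjective, we find the least positive k with ψ(k) = ψ(0): this means 22k ≡ 0 (mod 99), i.e. 99 ∣ 22k. Since gcd(22, 99) = 11, dividing through by 11 this holds exactly when 9 ∣ 2k, and as gcd(2, 9) = 1, exactly when 9 ∣ k.
The smallest positive such k is 9.

9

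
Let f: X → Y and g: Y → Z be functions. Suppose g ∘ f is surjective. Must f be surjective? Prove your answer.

not surjective

No. Take X = {1, 2}, Y = {1, 2, 3}, Z = {1}, f(a) = 1 for every a ∈ X, and g(b) = 1 for every b ∈ Y.
Then g ∘ f is surjective onto {1}, but 3 ∈ Y has no preimage under f, so f is not surjective.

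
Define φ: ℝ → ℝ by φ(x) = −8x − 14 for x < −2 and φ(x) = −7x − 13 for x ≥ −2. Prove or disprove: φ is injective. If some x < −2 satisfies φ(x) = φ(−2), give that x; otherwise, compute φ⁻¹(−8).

-5/7

Both pieces are strictly decreasing (slopes −8 and −7), so each is injective on its own interval.
The left piece maps (−∞, −2) onto (2, ∞); the right piece maps [−2, ∞) onto (−∞, 1].
These images are disjoint, so no value is attained by both pieces. So φ is injective.
Because the two images are disjoint, no x < −2 has φ(x) = φ(−2), so we compute φ⁻¹(−8): −8 lies in (−∞, 1], so solve −7x − 13 = −8: x = (−8 + 13)/(−7) = −5/7.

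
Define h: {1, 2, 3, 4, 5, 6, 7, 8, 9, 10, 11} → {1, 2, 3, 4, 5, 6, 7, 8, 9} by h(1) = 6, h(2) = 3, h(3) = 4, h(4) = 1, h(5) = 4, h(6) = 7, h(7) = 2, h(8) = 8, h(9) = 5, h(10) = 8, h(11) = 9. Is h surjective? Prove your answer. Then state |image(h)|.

9

Every element of the codomain has a preimage: 1 = h(4), 2 = h(7), 3 = h(2), 4 = h(3), 5 = h(9), 6 = h(1), 7 = h(6), 8 = h(8), 9 = h(11).
Therefore h is surjective.
The image of h is {1, 2, 3, 4, 5, 6, 7, 8, 9}, which has 9 elements.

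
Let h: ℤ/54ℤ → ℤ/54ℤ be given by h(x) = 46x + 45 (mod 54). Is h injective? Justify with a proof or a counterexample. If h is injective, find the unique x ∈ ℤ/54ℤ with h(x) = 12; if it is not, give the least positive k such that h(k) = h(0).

27

We have gcd(46, 54) = 2 > 1. Taking s = 0 and t = 27: h(0) = 45 and h(27) = 46·27 + 45 = 1287 ≡ 45 (mod 54).
So h(0) = h(27) while 0 ≠ 27, hence h is not injective.
Since h is not injective, we find the least positive k with h(k) = h(0): this means 46k ≡ 0 (mod 54), i.e. 54 ∣ 46k. Since gcd(46, 54) = 2, dividing through by 2 this holds exactly when 27 ∣ 23k, and as gcd(23, 27) = 1, exactly when 27 ∣ k.
The smallest positive such k is 27.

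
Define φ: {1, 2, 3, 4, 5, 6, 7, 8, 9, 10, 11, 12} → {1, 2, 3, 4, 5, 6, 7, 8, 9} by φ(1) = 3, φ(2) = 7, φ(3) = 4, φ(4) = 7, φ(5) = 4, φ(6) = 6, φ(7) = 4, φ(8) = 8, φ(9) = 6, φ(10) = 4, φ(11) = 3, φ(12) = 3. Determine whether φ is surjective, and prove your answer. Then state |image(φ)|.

5

No element maps to 1, so φ is not surjective.
The image of φ is {3, 4, 6, 7, 8}, which has 5 elements.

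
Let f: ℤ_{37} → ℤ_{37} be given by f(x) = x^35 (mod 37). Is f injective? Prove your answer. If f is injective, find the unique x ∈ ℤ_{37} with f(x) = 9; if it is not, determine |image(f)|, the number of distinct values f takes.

Since 37 is prime, the nonzero elements of ℤ_{37} form a cyclic group of order 36.
As gcd(35, 36) = 1, raising to the 35th power is a bijection on this group: if u^35 ≡ v^35 then (uv^{−1})^35 = 1, and the only element of order dividing gcd(35, 36) = 1 is 1, so u = v.
With f(0) = 0 this makes f injective on all of ℤ_{37}, hence bijective (finite equal-size domain and codomain). In particular f is injective.
Since f is injective, we find the preimage of 9. The inverse of x ↦ x^35 on (ℤ_{37})^× is x ↦ x^35, because 35·35 = 1225 = 34·36 + 1 ≡ 1 (mod 36) and x^{36} = 1 for x ≠ 0 (Fermat). So f⁻¹(9) = 9^35 mod 37.
Repeated squaring mod 37: 9^1 ≡ 9, 9^2 ≡ 9² = 81 ≡ 7, 9^4 ≡ 7² = 49 ≡ 12, 9^8 ≡ 12² = 144 ≡ 33, 9^16 ≡ 33² = 1089 ≡ 16, 9^32 ≡ 16² = 256 ≡ 34. Since 35 = 32 + 2 + 1, 9^35 ≡ 34·7·9: 34·7 = 238 ≡ 16, then 16·9 = 144 ≡ 33. So 9^35 ≡ 33 (mod 37).
Hence f⁻¹(9) = 33.

33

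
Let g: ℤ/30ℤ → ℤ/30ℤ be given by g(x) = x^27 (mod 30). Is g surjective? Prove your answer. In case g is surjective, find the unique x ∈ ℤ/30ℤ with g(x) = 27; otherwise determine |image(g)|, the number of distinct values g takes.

3

Computing x^27 mod 30 for each x (by repeated squaring, reducing mod 30 at every step), the values g(0), g(1), …, g(29) are: 0, 1, 8, 27, 4, 5, 6, 13, 2, 9, 10, 11, 18, 7, 14, 15, 16, 23, 12, 19, 20, 21, 28, 17, 24, 25, 26, 3, 22, 29.
Every element of ℤ/30ℤ appears exactly once in this list, so g is a bijection, and in particular surjective.
Since g is surjective, we read off the preimage of 27 from the same table: g(3) = 27, so g⁻¹(27) = 3.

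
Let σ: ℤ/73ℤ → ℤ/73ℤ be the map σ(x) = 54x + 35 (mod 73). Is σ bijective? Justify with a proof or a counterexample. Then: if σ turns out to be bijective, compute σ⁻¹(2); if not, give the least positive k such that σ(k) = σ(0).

By definition, injectivity means: for all a, b in the domain, σ(a) = σ(b) implies a = b.
Suppose σ(a) = σ(b) in ℤ/73ℤ. Then 54a + 35 ≡ 54b + 35 (mod 73), so 54(a − b) ≡ 0 (mod 73).
Since gcd(54, 73) = 1, 54 is invertible modulo 73, thus a − b ≡ 0 (mod 73), i.e. a = b.
We now compute 54⁻¹ mod 73 explicitly. Euclid's algorithm: 73 = 1·54 + 19, 54 = 2·19 + 16, 19 = 1·16 + 3, 16 = 5·3 + 1; back-substituting gives 1 = 23·54 − 17·73, so 54⁻¹ ≡ 23 (mod 73).
Then y ↦ 23(y − 35) is a two-sided inverse to σ, so every y ∈ ℤ/73ℤ has a preimage.
Thus σ is bijective.
Since σ is bijective, we compute σ⁻¹(2): solve 54x + 35 ≡ 2 (mod 73), i.e. 54x ≡ 40 (mod 73).
Multiplying by 54⁻¹ = 23 gives x ≡ 23·40 = 920 = 12·73 + 44 ≡ 44 (mod 73).
Check: σ(44) = 54·44 + 35 = 2411 = 33·73 + 2 ≡ 2 (mod 73).

44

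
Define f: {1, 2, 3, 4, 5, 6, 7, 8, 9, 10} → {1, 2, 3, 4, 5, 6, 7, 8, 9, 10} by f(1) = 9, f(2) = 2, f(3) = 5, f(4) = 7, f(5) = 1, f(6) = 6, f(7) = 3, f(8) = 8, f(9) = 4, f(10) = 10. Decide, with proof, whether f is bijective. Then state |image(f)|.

10

The values 9, 2, 5, 7, 1, 6, 3, 8, 4, 10 are a permutation of {1, 2, 3, 4, 5, 6, 7, 8, 9, 10}: each element appears exactly once.
So f is injective and surjective, hence bijective.
The image of f is {1, 2, 3, 4, 5, 6, 7, 8, 9, 10}, which has 10 elements.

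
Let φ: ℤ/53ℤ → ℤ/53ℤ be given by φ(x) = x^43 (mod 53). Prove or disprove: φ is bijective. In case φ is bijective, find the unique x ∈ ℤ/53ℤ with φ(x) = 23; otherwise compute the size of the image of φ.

30

Since 53 is prime, the nonzero elements of ℤ/53ℤ form a cyclic group of order 52.
As gcd(43, 52) = 1, raising to the 43rd power is a bijection on this group: if s^43 ≡ t^43 then (st^{−1})^43 = 1, and the only element of order dividing gcd(43, 52) = 1 is 1, so s = t.
With φ(0) = 0 this makes φ injective on all of ℤ/53ℤ, hence bijective (finite equal-size domain and codomain). In particular φ is bijective.
Since φ is bijective, we find the preimage of 23. The inverse of x ↦ x^43 on (ℤ/53ℤ)^× is x ↦ x^23, because 43·23 = 989 = 19·52 + 1 ≡ 1 (mod 52) and x^{52} = 1 for x ≠ 0 (Fermat). So φ⁻¹(23) = 23^23 mod 53.
Repeated squaring mod 53: 23^1 ≡ 23, 23^2 ≡ 23² = 529 ≡ 52, 23^4 ≡ 52² = 2704 ≡ 1, 23^8 ≡ 1² = 1, 23^16 ≡ 1² = 1. Since 23 = 16 + 4 + 2 + 1, 23^23 ≡ 1·1·52·23: 1·1 = 1, then 1·52 = 52, then 52·23 = 1196 ≡ 30. So 23^23 ≡ 30 (mod 53).
Hence φ⁻¹(23) = 30.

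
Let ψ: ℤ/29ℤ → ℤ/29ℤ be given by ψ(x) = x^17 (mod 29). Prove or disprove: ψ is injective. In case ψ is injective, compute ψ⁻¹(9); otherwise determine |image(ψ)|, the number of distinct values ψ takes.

5

Since 29 is prime, the nonzero elements of ℤ/29ℤ form a cyclic group of order 28.
As gcd(17, 28) = 1, raising to the 17th power is a bijection on this group: if u^17 ≡ v^17 then (uv^{−1})^17 = 1, and the only element of order dividing gcd(17, 28) = 1 is 1, so u = v.
With ψ(0) = 0 this makes ψ injective on all of ℤ/29ℤ, hence bijective (finite equal-size domain and codomain). In particular ψ is injective.
Since ψ is injective, we find the preimage of 9. The inverse of x ↦ x^17 on (ℤ/29ℤ)^× is x ↦ x^5, because 17·5 = 85 = 3·28 + 1 ≡ 1 (mod 28) and x^{28} = 1 for x ≠ 0 (Fermat). So ψ⁻¹(9) = 9^5 mod 29.
Repeated squaring mod 29: 9^1 ≡ 9, 9^2 ≡ 9² = 81 ≡ 23, 9^4 ≡ 23² = 529 ≡ 7. Since 5 = 4 + 1, 9^5 ≡ 7·9: 7·9 = 63 ≡ 5. So 9^5 ≡ 5 (mod 29).
Hence ψ⁻¹(9) = 5.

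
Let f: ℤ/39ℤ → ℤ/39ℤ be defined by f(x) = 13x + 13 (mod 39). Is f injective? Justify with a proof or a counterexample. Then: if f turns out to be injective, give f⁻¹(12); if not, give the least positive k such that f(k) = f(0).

3

Recall: f is injective when f(x_1) = f(x_2) forces x_1 = x_2.
We have gcd(13, 39) = 13 > 1. Taking x_1 = 0 and x_2 = 3: f(0) = 13 and f(3) = 13·3 + 13 = 52 ≡ 13 (mod 39).
So f(0) = f(3) while 0 ≠ 3, thus f is not injective.
Since f is not injective, we find the least positive k with f(k) = f(0): this means 13k ≡ 0 (mod 39), i.e. 39 ∣ 13k. Since gcd(13, 39) = 13, dividing through by 13 this holds exactly when 3 ∣ k.
The smallest positive such k is 3.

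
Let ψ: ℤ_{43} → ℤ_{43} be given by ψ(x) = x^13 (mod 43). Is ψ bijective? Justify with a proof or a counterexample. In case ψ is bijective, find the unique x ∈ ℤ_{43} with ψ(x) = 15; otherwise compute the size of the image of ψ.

Since 43 is prime, the nonzero elements of ℤ_{43} form a cyclic group of order 42.
As gcd(13, 42) = 1, raising to the 13th power is a bijection on this group: if a^13 ≡ b^13 then (ab^{−1})^13 = 1, and the only element of order dividing gcd(13, 42) = 1 is 1, so a = b.
With ψ(0) = 0 this makes ψ injective on all of ℤ_{43}, hence bijective (finite equal-size domain and codomain). In particular ψ is bijective.
Since ψ is bijective, we find the preimage of 15. The inverse of x ↦ x^13 on (ℤ_{43})^× is x ↦ x^13, because 13·13 = 169 = 4·42 + 1 ≡ 1 (mod 42) and x^{42} = 1 for x ≠ 0 (Fermat). So ψ⁻¹(15) = 15^13 mod 43.
Repeated squaring mod 43: 15^1 ≡ 15, 15^2 ≡ 15² = 225 ≡ 10, 15^4 ≡ 10² = 100 ≡ 14, 15^8 ≡ 14² = 196 ≡ 24. Since 13 = 8 + 4 + 1, 15^13 ≡ 24·14·15: 24·14 = 336 ≡ 35, then 35·15 = 525 ≡ 9. So 15^13 ≡ 9 (mod 43).
Hence ψ⁻¹(15) = 9.

9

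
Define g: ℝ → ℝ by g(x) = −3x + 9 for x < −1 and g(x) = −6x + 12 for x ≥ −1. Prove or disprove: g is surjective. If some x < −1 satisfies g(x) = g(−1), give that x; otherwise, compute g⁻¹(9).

Both pieces are strictly decreasing (slopes −3 and −6), so each is injective on its own interval.
The left piece maps (−∞, −1) onto (12, ∞); the right piece maps [−1, ∞) onto (−∞, 18].
The union (12, ∞) ∪ (−∞, 18] covers ℝ, so g is surjective.
For the follow-up: the images overlap, so an x < −1 with g(x) = g(−1) exists. g(−1) = 18; solving −3x + 9 = 18 for x < −1 gives x = (18 − 9)/(−3) = −3.

-3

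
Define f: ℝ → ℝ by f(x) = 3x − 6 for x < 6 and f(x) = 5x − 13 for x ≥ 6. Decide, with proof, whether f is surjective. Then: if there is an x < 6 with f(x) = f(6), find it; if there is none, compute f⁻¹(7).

13/3

Both pieces are strictly increasing (slopes 3 and 5), so each is injective on its own interval.
The left piece maps (−∞, 6) onto (−∞, 12); the right piece maps [6, ∞) onto [17, ∞).
The union (−∞, 12) ∪ [17, ∞) omits the interval between 12 and 17; in particular 12 has no preimage. So f is not surjective.
Because the two images are disjoint, no x < 6 has f(x) = f(6), so we compute f⁻¹(7): 7 lies in (−∞, 12), so solve 3x − 6 = 7: x = (7 + 6)/3 = 13/3.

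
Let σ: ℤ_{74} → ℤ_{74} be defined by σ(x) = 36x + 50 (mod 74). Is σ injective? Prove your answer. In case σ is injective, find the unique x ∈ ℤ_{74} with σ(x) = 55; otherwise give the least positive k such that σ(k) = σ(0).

37

We have gcd(36, 74) = 2 > 1. Taking u = 0 and v = 37: σ(0) = 50 and σ(37) = 36·37 + 50 = 1382 ≡ 50 (mod 74).
So σ(0) = σ(37) while 0 ≠ 37, thus σ is not injective.
Since σ is not injective, we find the least positive k with σ(k) = σ(0): this means 36k ≡ 0 (mod 74), i.e. 74 ∣ 36k. Since gcd(36, 74) = 2, dividing through by 2 this holds exactly when 37 ∣ 18k, and as gcd(18, 37) = 1, exactly when 37 ∣ k.
The smallest positive such k is 37.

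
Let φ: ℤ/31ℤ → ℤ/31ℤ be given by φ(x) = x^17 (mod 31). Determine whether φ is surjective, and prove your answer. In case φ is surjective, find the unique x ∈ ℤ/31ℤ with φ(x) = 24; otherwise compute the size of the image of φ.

21

Since 31 is prime, the nonzero elements of ℤ/31ℤ form a cyclic group of order 30.
As gcd(17, 30) = 1, raising to the 17th power is a bijection on this group: if u^17 ≡ v^17 then (uv^{−1})^17 = 1, and the only element of order dividing gcd(17, 30) = 1 is 1, so u = v.
With φ(0) = 0 this makes φ injective on all of ℤ/31ℤ, hence bijective (finite equal-size domain and codomain). In particular φ is surjective.
Since φ is surjective, we find the preimage of 24. The inverse of x ↦ x^17 on (ℤ/31ℤ)^× is x ↦ x^23, because 17·23 = 391 = 13·30 + 1 ≡ 1 (mod 30) and x^{30} = 1 for x ≠ 0 (Fermat). So φ⁻¹(24) = 24^23 mod 31.
Repeated squaring mod 31: 24^1 ≡ 24, 24^2 ≡ 24² = 576 ≡ 18, 24^4 ≡ 18² = 324 ≡ 14, 24^8 ≡ 14² = 196 ≡ 10, 24^16 ≡ 10² = 100 ≡ 7. Since 23 = 16 + 4 + 2 + 1, 24^23 ≡ 7·14·18·24: 7·14 = 98 ≡ 5, then 5·18 = 90 ≡ 28, then 28·24 = 672 ≡ 21. So 24^23 ≡ 21 (mod 31).
Hence φ⁻¹(24) = 21.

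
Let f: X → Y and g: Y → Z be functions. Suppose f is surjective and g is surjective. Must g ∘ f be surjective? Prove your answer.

Let c ∈ Z. Since g is surjective, there is b ∈ Y with g(b) = c. Since f is surjective, there is a ∈ X with f(a) = b.
Then (g ∘ f)(a) = g(b) = c. Thus g ∘ f is surjective.

surjective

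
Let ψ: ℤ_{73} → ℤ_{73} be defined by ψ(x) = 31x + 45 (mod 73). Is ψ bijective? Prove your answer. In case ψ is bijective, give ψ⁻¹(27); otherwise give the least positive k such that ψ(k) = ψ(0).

63

Recall: ψ is injective if ψ(a) = ψ(b) implies a = b.
Suppose ψ(a) = ψ(b) in ℤ_{73}. Then 31a + 45 ≡ 31b + 45 (mod 73), therefore 31(a − b) ≡ 0 (mod 73).
Since gcd(31, 73) = 1, 31 is invertible modulo 73, hence a − b ≡ 0 (mod 73), i.e. a = b.
We now compute 31⁻¹ mod 73 explicitly. Euclid's algorithm: 73 = 2·31 + 11, 31 = 2·11 + 9, 11 = 1·9 + 2, 9 = 4·2 + 1; back-substituting gives 1 = 33·31 − 14·73, so 31⁻¹ ≡ 33 (mod 73).
For any y ∈ ℤ_{73}, x = 33(y − 45) mod 73 satisfies ψ(x) = 31·33(y − 45) + 45 ≡ y (since 31·33 ≡ 1 mod 73). So every y has a preimage.
So ψ is bijective.
Since ψ is bijective, we compute ψ⁻¹(27): solve 31x + 45 ≡ 27 (mod 73), i.e. 31x ≡ 55 (mod 73).
Multiplying by 31⁻¹ = 33 gives x ≡ 33·55 = 1815 = 24·73 + 63 ≡ 63 (mod 73).
Check: ψ(63) = 31·63 + 45 = 1998 = 27·73 + 27 ≡ 27 (mod 73).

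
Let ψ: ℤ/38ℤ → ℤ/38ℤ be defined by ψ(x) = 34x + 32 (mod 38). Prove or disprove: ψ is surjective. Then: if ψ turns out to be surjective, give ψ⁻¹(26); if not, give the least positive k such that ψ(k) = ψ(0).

19

By definition, ψ is surjective if every y in the codomain equals ψ(x) for some x in the domain.
Since gcd(34, 38) = 2, we have 34x ≡ 0 (mod 2) for all x, so ψ(x) ≡ 0 (mod 2).
But 1 ≢ 0 (mod 2), so 1 ∈ ℤ/38ℤ has no preimage. Therefore ψ is not surjective.
Since ψ is not surjective, we find the least positive k with ψ(k) = ψ(0): this means 34k ≡ 0 (mod 38), i.e. 38 ∣ 34k. Since gcd(34, 38) = 2, dividing through by 2 this holds exactly when 19 ∣ 17k, and as gcd(17, 19) = 1, exactly when 19 ∣ k.
The smallest positive such k is 19.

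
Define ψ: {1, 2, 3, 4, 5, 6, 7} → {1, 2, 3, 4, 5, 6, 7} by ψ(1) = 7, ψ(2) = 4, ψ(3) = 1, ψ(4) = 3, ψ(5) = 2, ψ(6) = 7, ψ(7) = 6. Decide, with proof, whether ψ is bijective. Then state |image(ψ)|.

6

ψ(1) = 7 = ψ(6) with 1 ≠ 6, so ψ is not injective, hence not bijective.
The image of ψ is {1, 2, 3, 4, 6, 7}, which has 6 elements.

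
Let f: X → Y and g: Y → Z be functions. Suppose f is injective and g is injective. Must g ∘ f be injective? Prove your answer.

Suppose (g ∘ f)(x_1) = (g ∘ f)(x_2), i.e. g(f(x_1)) = g(f(x_2)).
Since g is injective, f(x_1) = f(x_2). Since f is injective, x_1 = x_2. So g ∘ f is injective.

injective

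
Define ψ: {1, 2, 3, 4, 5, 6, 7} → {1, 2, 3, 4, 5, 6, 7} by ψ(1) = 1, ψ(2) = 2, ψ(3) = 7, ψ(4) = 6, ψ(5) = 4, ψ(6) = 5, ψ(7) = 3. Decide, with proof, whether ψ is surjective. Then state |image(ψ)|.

Every element of the codomain has a preimage: 1 = ψ(1), 2 = ψ(2), 3 = ψ(7), 4 = ψ(5), 5 = ψ(6), 6 = ψ(4), 7 = ψ(3).
So ψ is surjective.
The image of ψ is {1, 2, 3, 4, 5, 6, 7}, which has 7 elements.

7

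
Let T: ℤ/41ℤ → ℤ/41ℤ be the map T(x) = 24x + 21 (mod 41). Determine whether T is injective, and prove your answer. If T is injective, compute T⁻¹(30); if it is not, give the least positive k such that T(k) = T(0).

By definition, T is injective when T(s) = T(t) forces s = t.
If T(s) = T(t), then 24s ≡ 24t (mod 41). Because gcd(24, 41) = 1, we may cancel 24 to get s ≡ t (mod 41).
Hence T is injective.
We now compute 24⁻¹ mod 41 explicitly. Euclid's algorithm: 41 = 1·24 + 17, 24 = 1·17 + 7, 17 = 2·7 + 3, 7 = 2·3 + 1; back-substituting gives 1 = 12·24 − 7·41, so 24⁻¹ ≡ 12 (mod 41).
Since T is injective, we find T⁻¹(30): we need 24x ≡ 30 − 21 ≡ 9 (mod 41). Using 24⁻¹ = 12: x ≡ 12·9 = 108 = 2·41 + 26, so x = 26.
Check: T(26) = 24·26 + 21 = 645 = 15·41 + 30 ≡ 30 (mod 41).

26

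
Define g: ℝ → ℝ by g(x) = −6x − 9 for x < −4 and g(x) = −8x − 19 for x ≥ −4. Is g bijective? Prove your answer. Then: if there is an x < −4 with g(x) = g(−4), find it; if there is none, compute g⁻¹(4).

-23/8

Both pieces are strictly decreasing (slopes −6 and −8), so each is injective on its own interval.
The left piece maps (−∞, −4) onto (15, ∞); the right piece maps [−4, ∞) onto (−∞, 13].
The images leave a gap (15 has no preimage), so g is not surjective, hence not bijective.
Because the two images are disjoint, no x < −4 has g(x) = g(−4), so we compute g⁻¹(4): 4 lies in (−∞, 13], so solve −8x − 19 = 4: x = (4 + 19)/(−8) = −23/8.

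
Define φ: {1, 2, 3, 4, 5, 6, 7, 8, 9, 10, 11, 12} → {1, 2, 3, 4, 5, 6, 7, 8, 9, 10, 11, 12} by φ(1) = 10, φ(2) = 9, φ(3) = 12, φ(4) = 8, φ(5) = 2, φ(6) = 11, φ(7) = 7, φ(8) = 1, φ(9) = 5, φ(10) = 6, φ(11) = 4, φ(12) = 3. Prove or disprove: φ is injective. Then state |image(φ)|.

12

The values φ(1), …, φ(12) are 10, 9, 12, 8, 2, 11, 7, 1, 5, 6, 4, 3 — all distinct.
So φ(u) = φ(v) only when u = v, and φ is injective.
The image of φ is {1, 2, 3, 4, 5, 6, 7, 8, 9, 10, 11, 12}, which has 12 elements.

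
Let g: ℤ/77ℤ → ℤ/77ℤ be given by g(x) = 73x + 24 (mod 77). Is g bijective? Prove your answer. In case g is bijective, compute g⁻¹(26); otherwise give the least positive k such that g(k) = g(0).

If g(a) = g(b), then 73a ≡ 73b (mod 77). Because gcd(73, 77) = 1, we may cancel 73 to get a ≡ b (mod 77).
We now compute 73⁻¹ mod 77 explicitly. Euclid's algorithm: 77 = 1·73 + 4, 73 = 18·4 + 1; back-substituting gives 1 = 19·73 − 18·77, so 73⁻¹ ≡ 19 (mod 77).
Then y ↦ 19(y − 24) is a two-sided inverse to g, so every y ∈ ℤ/77ℤ has a preimage.
Hence g is bijective.
Since g is bijective, we find g⁻¹(26): we need 73x ≡ 26 − 24 ≡ 2 (mod 77). Using 73⁻¹ = 19: x ≡ 19·2 = 38, so x = 38.
Check: g(38) = 73·38 + 24 = 2798 = 36·77 + 26 ≡ 26 (mod 77).

38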